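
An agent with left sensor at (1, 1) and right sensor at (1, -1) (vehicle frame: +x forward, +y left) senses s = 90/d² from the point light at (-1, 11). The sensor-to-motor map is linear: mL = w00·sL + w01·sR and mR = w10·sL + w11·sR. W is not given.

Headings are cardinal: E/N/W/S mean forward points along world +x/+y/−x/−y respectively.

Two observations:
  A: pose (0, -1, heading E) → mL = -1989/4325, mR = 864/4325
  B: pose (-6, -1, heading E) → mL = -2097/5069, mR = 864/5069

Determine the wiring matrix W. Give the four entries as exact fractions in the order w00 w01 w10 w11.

-1 1/2 1 -1

obs A: pose=(0,-1,E) → sL=18/25, sR=90/173, mL=-1989/4325, mR=864/4325
obs B: pose=(-6,-1,E) → sL=90/137, sR=18/37, mL=-2097/5069, mR=864/5069
sensor matrix S = [[18/25, 90/173], [90/137, 18/37]]; det S = 186624/21923425
solve [mL_A; mL_B] = S·[w00; w01] and [mR_A; mR_B] = S·[w10; w11]:
  w00 = -1, w01 = 1/2, w10 = 1, w11 = -1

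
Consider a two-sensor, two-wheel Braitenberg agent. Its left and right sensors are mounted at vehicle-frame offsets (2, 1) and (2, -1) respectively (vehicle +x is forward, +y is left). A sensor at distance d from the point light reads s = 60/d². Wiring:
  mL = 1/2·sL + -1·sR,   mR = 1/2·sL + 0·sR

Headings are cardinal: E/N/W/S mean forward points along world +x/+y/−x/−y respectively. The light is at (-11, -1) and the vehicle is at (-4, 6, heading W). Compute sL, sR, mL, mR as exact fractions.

left sensor world pos  = (-6, 5); dL² = 61
right sensor world pos = (-6, 7); dR² = 89
sL = 60/61 = 60/61
sR = 60/89 = 60/89
mL = 1/2·sL + -1·sR = -990/5429
mR = 1/2·sL + 0·sR = 30/61

60/61 60/89 -990/5429 30/61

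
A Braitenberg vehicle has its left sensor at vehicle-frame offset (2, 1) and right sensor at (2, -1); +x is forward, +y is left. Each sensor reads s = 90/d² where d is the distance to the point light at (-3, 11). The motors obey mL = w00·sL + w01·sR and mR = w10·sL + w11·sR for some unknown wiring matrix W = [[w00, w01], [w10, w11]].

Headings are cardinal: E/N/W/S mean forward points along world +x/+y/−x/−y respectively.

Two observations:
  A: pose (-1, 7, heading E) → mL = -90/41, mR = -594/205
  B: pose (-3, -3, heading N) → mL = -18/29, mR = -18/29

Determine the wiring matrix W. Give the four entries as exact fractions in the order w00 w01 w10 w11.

0 -1 -1/2 -1/2

obs A: pose=(-1,7,E) → sL=18/5, sR=90/41, mL=-90/41, mR=-594/205
obs B: pose=(-3,-3,N) → sL=18/29, sR=18/29, mL=-18/29, mR=-18/29
sensor matrix S = [[18/5, 90/41], [18/29, 18/29]]; det S = 5184/5945
solve [mL_A; mL_B] = S·[w00; w01] and [mR_A; mR_B] = S·[w10; w11]:
  w00 = 0, w01 = -1, w10 = -1/2, w11 = -1/2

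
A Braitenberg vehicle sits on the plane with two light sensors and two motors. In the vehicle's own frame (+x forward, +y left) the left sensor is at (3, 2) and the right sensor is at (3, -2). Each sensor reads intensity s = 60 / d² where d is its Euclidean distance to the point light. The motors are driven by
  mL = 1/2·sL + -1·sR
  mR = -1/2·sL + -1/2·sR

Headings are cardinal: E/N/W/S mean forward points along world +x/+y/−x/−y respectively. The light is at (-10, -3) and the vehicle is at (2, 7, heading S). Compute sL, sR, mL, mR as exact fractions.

left sensor world pos  = (4, 4); dL² = 245
right sensor world pos = (0, 4); dR² = 149
sL = 60/245 = 12/49
sR = 60/149 = 60/149
mL = 1/2·sL + -1·sR = -2046/7301
mR = -1/2·sL + -1/2·sR = -2364/7301

12/49 60/149 -2046/7301 -2364/7301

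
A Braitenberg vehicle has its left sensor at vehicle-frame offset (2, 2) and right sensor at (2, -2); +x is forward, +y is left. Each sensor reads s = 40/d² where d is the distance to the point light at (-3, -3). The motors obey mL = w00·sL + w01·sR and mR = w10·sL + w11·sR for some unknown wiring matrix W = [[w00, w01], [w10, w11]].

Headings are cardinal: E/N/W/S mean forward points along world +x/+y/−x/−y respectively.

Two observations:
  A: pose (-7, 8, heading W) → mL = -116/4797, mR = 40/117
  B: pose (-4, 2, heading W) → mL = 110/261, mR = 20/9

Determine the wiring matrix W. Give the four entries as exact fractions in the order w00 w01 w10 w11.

1/2 -1 1 0

obs A: pose=(-7,8,W) → sL=40/117, sR=8/41, mL=-116/4797, mR=40/117
obs B: pose=(-4,2,W) → sL=20/9, sR=20/29, mL=110/261, mR=20/9
sensor matrix S = [[40/117, 8/41], [20/9, 20/29]]; det S = -27520/139113
solve [mL_A; mL_B] = S·[w00; w01] and [mR_A; mR_B] = S·[w10; w11]:
  w00 = 1/2, w01 = -1, w10 = 1, w11 = 0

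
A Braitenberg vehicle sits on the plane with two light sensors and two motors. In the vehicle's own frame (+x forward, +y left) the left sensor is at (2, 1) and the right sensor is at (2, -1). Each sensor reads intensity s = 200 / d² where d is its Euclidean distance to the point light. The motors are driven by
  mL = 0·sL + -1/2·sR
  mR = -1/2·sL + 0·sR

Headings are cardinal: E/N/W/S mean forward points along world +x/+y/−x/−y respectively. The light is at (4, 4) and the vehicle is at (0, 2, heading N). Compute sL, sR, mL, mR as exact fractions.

8 200/9 -100/9 -4

left sensor world pos  = (-1, 4); dL² = 25
right sensor world pos = (1, 4); dR² = 9
sL = 200/25 = 8
sR = 200/9 = 200/9
mL = 0·sL + -1/2·sR = -100/9
mR = -1/2·sL + 0·sR = -4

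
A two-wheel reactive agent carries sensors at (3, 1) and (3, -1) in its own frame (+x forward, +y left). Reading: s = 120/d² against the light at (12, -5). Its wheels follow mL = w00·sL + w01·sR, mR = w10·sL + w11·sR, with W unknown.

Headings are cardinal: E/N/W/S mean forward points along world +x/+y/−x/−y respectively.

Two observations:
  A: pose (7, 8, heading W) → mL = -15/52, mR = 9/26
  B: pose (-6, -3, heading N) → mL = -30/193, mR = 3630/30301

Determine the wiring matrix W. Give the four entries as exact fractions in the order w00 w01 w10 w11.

obs A: pose=(7,8,W) → sL=15/26, sR=6/13, mL=-15/52, mR=9/26
obs B: pose=(-6,-3,N) → sL=60/193, sR=60/157, mL=-30/193, mR=3630/30301
sensor matrix S = [[15/26, 6/13], [60/193, 60/157]]; det S = 30330/393913
solve [mL_A; mL_B] = S·[w00; w01] and [mR_A; mR_B] = S·[w10; w11]:
  w00 = -1/2, w01 = 0, w10 = 1, w11 = -1/2

-1/2 0 1 -1/2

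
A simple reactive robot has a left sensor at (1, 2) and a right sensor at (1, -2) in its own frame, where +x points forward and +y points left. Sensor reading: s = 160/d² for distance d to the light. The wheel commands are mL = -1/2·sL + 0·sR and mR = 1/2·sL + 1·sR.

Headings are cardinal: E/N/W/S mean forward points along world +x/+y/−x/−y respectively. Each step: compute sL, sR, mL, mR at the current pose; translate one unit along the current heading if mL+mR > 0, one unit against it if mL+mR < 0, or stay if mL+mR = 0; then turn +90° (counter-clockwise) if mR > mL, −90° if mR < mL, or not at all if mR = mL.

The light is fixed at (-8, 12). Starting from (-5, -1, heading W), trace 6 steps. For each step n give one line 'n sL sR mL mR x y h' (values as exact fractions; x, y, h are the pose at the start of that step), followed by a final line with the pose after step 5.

n=0: pose=(-5,-1,W); sL=160/229, sR=32/25; mL=-80/229, mR=9328/5725; mL+mR=32/25 → advance +1; mR−mL=11328/5725 → turn +1·90°
n=1: pose=(-6,-1,S); sL=40/53, sR=40/49; mL=-20/53, mR=3100/2597; mL+mR=40/49 → advance +1; mR−mL=4080/2597 → turn +1·90°
n=2: pose=(-6,-2,E); sL=160/153, sR=32/53; mL=-80/153, mR=9136/8109; mL+mR=32/53 → advance +1; mR−mL=13376/8109 → turn +1·90°
n=3: pose=(-5,-2,N); sL=16/17, sR=80/97; mL=-8/17, mR=2136/1649; mL+mR=80/97 → advance +1; mR−mL=2912/1649 → turn +1·90°
n=4: pose=(-5,-1,W); sL=160/229, sR=32/25; mL=-80/229, mR=9328/5725; mL+mR=32/25 → advance +1; mR−mL=11328/5725 → turn +1·90°
n=5: pose=(-6,-1,S); sL=40/53, sR=40/49; mL=-20/53, mR=3100/2597; mL+mR=40/49 → advance +1; mR−mL=4080/2597 → turn +1·90°

0 160/229 32/25 -80/229 9328/5725 -5 -1 W
1 40/53 40/49 -20/53 3100/2597 -6 -1 S
2 160/153 32/53 -80/153 9136/8109 -6 -2 E
3 16/17 80/97 -8/17 2136/1649 -5 -2 N
4 160/229 32/25 -80/229 9328/5725 -5 -1 W
5 40/53 40/49 -20/53 3100/2597 -6 -1 S
final -6 -2 E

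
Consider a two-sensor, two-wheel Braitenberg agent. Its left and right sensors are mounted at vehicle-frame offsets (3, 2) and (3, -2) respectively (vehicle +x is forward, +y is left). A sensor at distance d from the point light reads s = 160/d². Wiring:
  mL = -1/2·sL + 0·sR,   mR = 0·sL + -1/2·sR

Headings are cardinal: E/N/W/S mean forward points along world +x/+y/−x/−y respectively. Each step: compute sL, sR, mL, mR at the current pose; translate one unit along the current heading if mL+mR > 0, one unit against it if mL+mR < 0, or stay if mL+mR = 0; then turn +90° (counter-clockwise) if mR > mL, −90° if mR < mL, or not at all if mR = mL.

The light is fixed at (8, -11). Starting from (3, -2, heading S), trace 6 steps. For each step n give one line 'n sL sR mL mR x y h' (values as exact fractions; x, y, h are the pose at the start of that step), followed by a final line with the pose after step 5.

n=0: pose=(3,-2,S); sL=32/9, sR=32/17; mL=-16/9, mR=-16/17; mL+mR=-416/153 → advance -1; mR−mL=128/153 → turn +1·90°
n=1: pose=(3,-1,E); sL=40/37, sR=40/17; mL=-20/37, mR=-20/17; mL+mR=-1080/629 → advance -1; mR−mL=-400/629 → turn -1·90°
n=2: pose=(2,-1,S); sL=32/13, sR=160/113; mL=-16/13, mR=-80/113; mL+mR=-2848/1469 → advance -1; mR−mL=768/1469 → turn +1·90°
n=3: pose=(2,0,E); sL=80/89, sR=16/9; mL=-40/89, mR=-8/9; mL+mR=-1072/801 → advance -1; mR−mL=-352/801 → turn -1·90°
n=4: pose=(1,0,S); sL=160/89, sR=32/29; mL=-80/89, mR=-16/29; mL+mR=-3744/2581 → advance -1; mR−mL=896/2581 → turn +1·90°
n=5: pose=(1,1,E); sL=40/53, sR=40/29; mL=-20/53, mR=-20/29; mL+mR=-1640/1537 → advance -1; mR−mL=-480/1537 → turn -1·90°

0 32/9 32/17 -16/9 -16/17 3 -2 S
1 40/37 40/17 -20/37 -20/17 3 -1 E
2 32/13 160/113 -16/13 -80/113 2 -1 S
3 80/89 16/9 -40/89 -8/9 2 0 E
4 160/89 32/29 -80/89 -16/29 1 0 S
5 40/53 40/29 -20/53 -20/29 1 1 E
final 0 1 S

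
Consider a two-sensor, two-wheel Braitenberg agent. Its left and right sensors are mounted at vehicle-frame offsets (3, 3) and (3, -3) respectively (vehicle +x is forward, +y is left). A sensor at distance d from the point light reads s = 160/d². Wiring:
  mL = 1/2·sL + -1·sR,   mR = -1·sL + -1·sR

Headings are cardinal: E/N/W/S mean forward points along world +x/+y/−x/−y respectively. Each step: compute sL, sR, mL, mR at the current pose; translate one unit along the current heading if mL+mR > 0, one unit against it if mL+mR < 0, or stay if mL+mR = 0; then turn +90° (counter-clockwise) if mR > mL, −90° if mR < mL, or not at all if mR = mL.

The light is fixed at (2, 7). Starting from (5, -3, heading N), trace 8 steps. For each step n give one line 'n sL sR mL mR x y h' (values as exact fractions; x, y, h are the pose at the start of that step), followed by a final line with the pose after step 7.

0 160/49 32/17 -208/833 -4288/833 5 -3 N
1 8/5 20/29 16/145 -332/145 5 -4 E
2 160/221 160/197 -19600/43537 -66880/43537 4 -4 S
3 16/17 16/5 -232/85 -352/85 4 -3 W
4 160/49 32/17 -208/833 -4288/833 5 -3 N
5 8/5 20/29 16/145 -332/145 5 -4 E
6 160/221 160/197 -19600/43537 -66880/43537 4 -4 S
7 16/17 16/5 -232/85 -352/85 4 -3 W
final 5 -3 N

n=0: pose=(5,-3,N); sL=160/49, sR=32/17; mL=-208/833, mR=-4288/833; mL+mR=-4496/833 → advance -1; mR−mL=-240/49 → turn -1·90°
n=1: pose=(5,-4,E); sL=8/5, sR=20/29; mL=16/145, mR=-332/145; mL+mR=-316/145 → advance -1; mR−mL=-12/5 → turn -1·90°
n=2: pose=(4,-4,S); sL=160/221, sR=160/197; mL=-19600/43537, mR=-66880/43537; mL+mR=-86480/43537 → advance -1; mR−mL=-240/221 → turn -1·90°
n=3: pose=(4,-3,W); sL=16/17, sR=16/5; mL=-232/85, mR=-352/85; mL+mR=-584/85 → advance -1; mR−mL=-24/17 → turn -1·90°
n=4: pose=(5,-3,N); sL=160/49, sR=32/17; mL=-208/833, mR=-4288/833; mL+mR=-4496/833 → advance -1; mR−mL=-240/49 → turn -1·90°
n=5: pose=(5,-4,E); sL=8/5, sR=20/29; mL=16/145, mR=-332/145; mL+mR=-316/145 → advance -1; mR−mL=-12/5 → turn -1·90°
n=6: pose=(4,-4,S); sL=160/221, sR=160/197; mL=-19600/43537, mR=-66880/43537; mL+mR=-86480/43537 → advance -1; mR−mL=-240/221 → turn -1·90°
n=7: pose=(4,-3,W); sL=16/17, sR=16/5; mL=-232/85, mR=-352/85; mL+mR=-584/85 → advance -1; mR−mL=-24/17 → turn -1·90°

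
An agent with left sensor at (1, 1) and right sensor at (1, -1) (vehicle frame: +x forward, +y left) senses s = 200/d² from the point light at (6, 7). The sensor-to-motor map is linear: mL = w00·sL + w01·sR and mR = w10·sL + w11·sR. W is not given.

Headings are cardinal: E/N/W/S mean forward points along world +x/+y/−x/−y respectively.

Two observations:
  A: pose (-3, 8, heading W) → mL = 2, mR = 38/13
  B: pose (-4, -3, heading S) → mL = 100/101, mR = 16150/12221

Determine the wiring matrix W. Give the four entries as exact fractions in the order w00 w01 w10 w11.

obs A: pose=(-3,8,W) → sL=2, sR=25/13, mL=2, mR=38/13
obs B: pose=(-4,-3,S) → sL=100/101, sR=100/121, mL=100/101, mR=16150/12221
sensor matrix S = [[2, 25/13], [100/101, 100/121]]; det S = -39900/158873
solve [mL_A; mL_B] = S·[w00; w01] and [mR_A; mR_B] = S·[w10; w11]:
  w00 = 1, w01 = 0, w10 = 1/2, w11 = 1

1 0 1/2 1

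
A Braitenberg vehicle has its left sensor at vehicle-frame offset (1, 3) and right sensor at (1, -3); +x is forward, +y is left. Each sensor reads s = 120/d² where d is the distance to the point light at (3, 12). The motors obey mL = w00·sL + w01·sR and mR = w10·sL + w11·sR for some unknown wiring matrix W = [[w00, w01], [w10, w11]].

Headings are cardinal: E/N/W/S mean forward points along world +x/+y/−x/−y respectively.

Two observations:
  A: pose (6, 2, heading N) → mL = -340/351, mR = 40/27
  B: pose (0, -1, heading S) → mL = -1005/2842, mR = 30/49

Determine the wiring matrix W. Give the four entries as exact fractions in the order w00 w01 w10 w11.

-1 1/2 1 0

obs A: pose=(6,2,N) → sL=40/27, sR=40/39, mL=-340/351, mR=40/27
obs B: pose=(0,-1,S) → sL=30/49, sR=15/29, mL=-1005/2842, mR=30/49
sensor matrix S = [[40/27, 40/39], [30/49, 15/29]]; det S = 23000/166257
solve [mL_A; mL_B] = S·[w00; w01] and [mR_A; mR_B] = S·[w10; w11]:
  w00 = -1, w01 = 1/2, w10 = 1, w11 = 0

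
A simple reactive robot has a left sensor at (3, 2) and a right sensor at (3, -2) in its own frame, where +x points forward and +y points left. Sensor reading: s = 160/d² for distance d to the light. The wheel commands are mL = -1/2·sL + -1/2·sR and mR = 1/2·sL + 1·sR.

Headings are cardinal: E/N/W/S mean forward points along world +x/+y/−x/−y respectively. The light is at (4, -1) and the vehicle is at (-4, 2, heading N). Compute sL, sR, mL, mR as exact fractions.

left sensor world pos  = (-6, 5); dL² = 136
right sensor world pos = (-2, 5); dR² = 72
sL = 160/136 = 20/17
sR = 160/72 = 20/9
mL = -1/2·sL + -1/2·sR = -260/153
mR = 1/2·sL + 1·sR = 430/153

20/17 20/9 -260/153 430/153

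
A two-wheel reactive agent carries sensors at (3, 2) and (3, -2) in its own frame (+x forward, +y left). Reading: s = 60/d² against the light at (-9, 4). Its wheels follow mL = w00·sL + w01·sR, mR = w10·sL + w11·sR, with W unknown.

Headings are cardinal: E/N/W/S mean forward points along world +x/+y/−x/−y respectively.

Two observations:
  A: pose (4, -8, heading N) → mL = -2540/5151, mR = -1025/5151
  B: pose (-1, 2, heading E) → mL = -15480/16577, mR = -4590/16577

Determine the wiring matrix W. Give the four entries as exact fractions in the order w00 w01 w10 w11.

-1 -1 -1 1/2

obs A: pose=(4,-8,N) → sL=30/101, sR=10/51, mL=-2540/5151, mR=-1025/5151
obs B: pose=(-1,2,E) → sL=60/121, sR=60/137, mL=-15480/16577, mR=-4590/16577
sensor matrix S = [[30/101, 10/51], [60/121, 60/137]]; det S = 935200/28462709
solve [mL_A; mL_B] = S·[w00; w01] and [mR_A; mR_B] = S·[w10; w11]:
  w00 = -1, w01 = -1, w10 = -1, w11 = 1/2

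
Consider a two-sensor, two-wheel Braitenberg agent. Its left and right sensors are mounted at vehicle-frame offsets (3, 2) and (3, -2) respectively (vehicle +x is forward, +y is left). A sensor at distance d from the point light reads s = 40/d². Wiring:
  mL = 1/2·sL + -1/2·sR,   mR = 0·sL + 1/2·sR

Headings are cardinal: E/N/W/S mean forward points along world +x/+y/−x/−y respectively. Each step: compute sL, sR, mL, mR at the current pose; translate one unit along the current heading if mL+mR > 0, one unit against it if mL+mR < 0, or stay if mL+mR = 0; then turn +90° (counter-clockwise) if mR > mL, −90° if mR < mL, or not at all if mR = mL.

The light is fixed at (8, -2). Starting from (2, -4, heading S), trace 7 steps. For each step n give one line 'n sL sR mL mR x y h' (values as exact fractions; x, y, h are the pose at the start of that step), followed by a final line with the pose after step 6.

0 40/41 40/89 960/3649 20/89 2 -4 S
1 20/53 20/41 -120/2173 10/41 2 -5 W
2 40/61 40/117 1120/7137 20/117 1 -5 S
3 2 10/13 8/13 5/13 1 -6 E
4 8/13 40/113 192/1469 20/113 2 -6 S
5 20/9 20/29 200/261 10/29 2 -7 E
6 40/73 40/113 800/8249 20/113 3 -7 S
final 3 -8 E

n=0: pose=(2,-4,S); sL=40/41, sR=40/89; mL=960/3649, mR=20/89; mL+mR=20/41 → advance +1; mR−mL=-140/3649 → turn -1·90°
n=1: pose=(2,-5,W); sL=20/53, sR=20/41; mL=-120/2173, mR=10/41; mL+mR=10/53 → advance +1; mR−mL=650/2173 → turn +1·90°
n=2: pose=(1,-5,S); sL=40/61, sR=40/117; mL=1120/7137, mR=20/117; mL+mR=20/61 → advance +1; mR−mL=100/7137 → turn +1·90°
n=3: pose=(1,-6,E); sL=2, sR=10/13; mL=8/13, mR=5/13; mL+mR=1 → advance +1; mR−mL=-3/13 → turn -1·90°
n=4: pose=(2,-6,S); sL=8/13, sR=40/113; mL=192/1469, mR=20/113; mL+mR=4/13 → advance +1; mR−mL=68/1469 → turn +1·90°
n=5: pose=(2,-7,E); sL=20/9, sR=20/29; mL=200/261, mR=10/29; mL+mR=10/9 → advance +1; mR−mL=-110/261 → turn -1·90°
n=6: pose=(3,-7,S); sL=40/73, sR=40/113; mL=800/8249, mR=20/113; mL+mR=20/73 → advance +1; mR−mL=660/8249 → turn +1·90°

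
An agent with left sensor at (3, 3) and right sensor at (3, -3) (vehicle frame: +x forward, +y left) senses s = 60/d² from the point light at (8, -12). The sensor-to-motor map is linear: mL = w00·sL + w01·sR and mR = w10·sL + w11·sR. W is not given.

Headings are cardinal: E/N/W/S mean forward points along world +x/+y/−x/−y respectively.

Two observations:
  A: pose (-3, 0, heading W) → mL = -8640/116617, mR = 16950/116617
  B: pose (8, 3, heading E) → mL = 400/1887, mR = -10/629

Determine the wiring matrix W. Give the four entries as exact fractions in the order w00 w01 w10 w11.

-1 1 1 -1/2

obs A: pose=(-3,0,W) → sL=60/277, sR=60/421, mL=-8640/116617, mR=16950/116617
obs B: pose=(8,3,E) → sL=20/111, sR=20/51, mL=400/1887, mR=-10/629
sensor matrix S = [[60/277, 60/421], [20/111, 20/51]]; det S = 4347200/73352093
solve [mL_A; mL_B] = S·[w00; w01] and [mR_A; mR_B] = S·[w10; w11]:
  w00 = -1, w01 = 1, w10 = 1, w11 = -1/2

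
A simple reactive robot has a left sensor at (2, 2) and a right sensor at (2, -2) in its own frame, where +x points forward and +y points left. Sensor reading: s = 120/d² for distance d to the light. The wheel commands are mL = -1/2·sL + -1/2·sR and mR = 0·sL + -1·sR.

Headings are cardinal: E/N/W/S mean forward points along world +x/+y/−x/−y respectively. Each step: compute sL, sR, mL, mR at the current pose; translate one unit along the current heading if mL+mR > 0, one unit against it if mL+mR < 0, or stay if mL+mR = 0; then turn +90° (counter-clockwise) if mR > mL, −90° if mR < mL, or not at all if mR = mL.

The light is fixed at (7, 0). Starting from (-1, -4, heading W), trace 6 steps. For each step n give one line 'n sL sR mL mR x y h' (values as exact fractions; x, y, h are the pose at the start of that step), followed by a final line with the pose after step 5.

n=0: pose=(-1,-4,W); sL=15/17, sR=15/13; mL=-225/221, mR=-15/13; mL+mR=-480/221 → advance -1; mR−mL=-30/221 → turn -1·90°
n=1: pose=(0,-4,N); sL=24/17, sR=120/29; mL=-1368/493, mR=-120/29; mL+mR=-3408/493 → advance -1; mR−mL=-672/493 → turn -1·90°
n=2: pose=(0,-5,E); sL=60/17, sR=60/37; mL=-1620/629, mR=-60/37; mL+mR=-2640/629 → advance -1; mR−mL=600/629 → turn +1·90°
n=3: pose=(-1,-5,N); sL=120/109, sR=8/3; mL=-616/327, mR=-8/3; mL+mR=-496/109 → advance -1; mR−mL=-256/327 → turn -1·90°
n=4: pose=(-1,-6,E); sL=30/13, sR=6/5; mL=-114/65, mR=-6/5; mL+mR=-192/65 → advance -1; mR−mL=36/65 → turn +1·90°
n=5: pose=(-2,-6,N); sL=120/137, sR=24/13; mL=-2424/1781, mR=-24/13; mL+mR=-5712/1781 → advance -1; mR−mL=-864/1781 → turn -1·90°

0 15/17 15/13 -225/221 -15/13 -1 -4 W
1 24/17 120/29 -1368/493 -120/29 0 -4 N
2 60/17 60/37 -1620/629 -60/37 0 -5 E
3 120/109 8/3 -616/327 -8/3 -1 -5 N
4 30/13 6/5 -114/65 -6/5 -1 -6 E
5 120/137 24/13 -2424/1781 -24/13 -2 -6 N
final -2 -7 E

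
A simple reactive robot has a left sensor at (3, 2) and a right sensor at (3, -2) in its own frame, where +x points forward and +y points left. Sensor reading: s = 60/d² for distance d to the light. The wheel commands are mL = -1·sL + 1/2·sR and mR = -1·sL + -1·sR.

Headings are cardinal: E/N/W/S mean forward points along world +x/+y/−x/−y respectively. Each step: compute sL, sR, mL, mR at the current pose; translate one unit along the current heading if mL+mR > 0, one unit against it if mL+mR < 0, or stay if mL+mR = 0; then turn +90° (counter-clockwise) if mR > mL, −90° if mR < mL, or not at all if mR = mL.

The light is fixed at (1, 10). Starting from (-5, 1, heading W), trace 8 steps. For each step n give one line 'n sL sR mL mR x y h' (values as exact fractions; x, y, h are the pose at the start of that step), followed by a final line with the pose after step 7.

0 30/101 6/13 -87/1313 -996/1313 -5 1 W
1 12/17 4/3 -2/51 -104/51 -4 1 N
2 15/17 15/37 -855/1258 -810/629 -4 0 E
3 12/37 60/233 -1686/8621 -5016/8621 -5 0 S
4 30/101 6/13 -87/1313 -996/1313 -5 1 W
5 12/17 4/3 -2/51 -104/51 -4 1 N
6 15/17 15/37 -855/1258 -810/629 -4 0 E
7 12/37 60/233 -1686/8621 -5016/8621 -5 0 S
final -5 1 W

n=0: pose=(-5,1,W); sL=30/101, sR=6/13; mL=-87/1313, mR=-996/1313; mL+mR=-1083/1313 → advance -1; mR−mL=-9/13 → turn -1·90°
n=1: pose=(-4,1,N); sL=12/17, sR=4/3; mL=-2/51, mR=-104/51; mL+mR=-106/51 → advance -1; mR−mL=-2 → turn -1·90°
n=2: pose=(-4,0,E); sL=15/17, sR=15/37; mL=-855/1258, mR=-810/629; mL+mR=-2475/1258 → advance -1; mR−mL=-45/74 → turn -1·90°
n=3: pose=(-5,0,S); sL=12/37, sR=60/233; mL=-1686/8621, mR=-5016/8621; mL+mR=-6702/8621 → advance -1; mR−mL=-90/233 → turn -1·90°
n=4: pose=(-5,1,W); sL=30/101, sR=6/13; mL=-87/1313, mR=-996/1313; mL+mR=-1083/1313 → advance -1; mR−mL=-9/13 → turn -1·90°
n=5: pose=(-4,1,N); sL=12/17, sR=4/3; mL=-2/51, mR=-104/51; mL+mR=-106/51 → advance -1; mR−mL=-2 → turn -1·90°
n=6: pose=(-4,0,E); sL=15/17, sR=15/37; mL=-855/1258, mR=-810/629; mL+mR=-2475/1258 → advance -1; mR−mL=-45/74 → turn -1·90°
n=7: pose=(-5,0,S); sL=12/37, sR=60/233; mL=-1686/8621, mR=-5016/8621; mL+mR=-6702/8621 → advance -1; mR−mL=-90/233 → turn -1·90°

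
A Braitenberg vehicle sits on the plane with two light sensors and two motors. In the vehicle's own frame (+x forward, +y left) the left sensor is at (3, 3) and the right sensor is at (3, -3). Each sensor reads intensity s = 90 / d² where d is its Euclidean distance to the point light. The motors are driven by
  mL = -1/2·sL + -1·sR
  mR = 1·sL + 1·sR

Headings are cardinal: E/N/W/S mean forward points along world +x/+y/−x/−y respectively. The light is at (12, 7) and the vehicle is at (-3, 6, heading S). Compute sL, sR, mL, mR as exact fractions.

left sensor world pos  = (0, 3); dL² = 160
right sensor world pos = (-6, 3); dR² = 340
sL = 90/160 = 9/16
sR = 90/340 = 9/34
mL = -1/2·sL + -1·sR = -297/544
mR = 1·sL + 1·sR = 225/272

9/16 9/34 -297/544 225/272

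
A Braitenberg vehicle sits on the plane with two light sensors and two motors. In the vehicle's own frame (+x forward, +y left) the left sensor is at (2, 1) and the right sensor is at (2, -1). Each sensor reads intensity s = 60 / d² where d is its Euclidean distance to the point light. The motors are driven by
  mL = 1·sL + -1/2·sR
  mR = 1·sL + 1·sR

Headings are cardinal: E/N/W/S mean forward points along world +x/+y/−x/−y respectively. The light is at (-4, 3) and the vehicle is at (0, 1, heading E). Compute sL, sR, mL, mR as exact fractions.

left sensor world pos  = (2, 2); dL² = 37
right sensor world pos = (2, 0); dR² = 45
sL = 60/37 = 60/37
sR = 60/45 = 4/3
mL = 1·sL + -1/2·sR = 106/111
mR = 1·sL + 1·sR = 328/111

60/37 4/3 106/111 328/111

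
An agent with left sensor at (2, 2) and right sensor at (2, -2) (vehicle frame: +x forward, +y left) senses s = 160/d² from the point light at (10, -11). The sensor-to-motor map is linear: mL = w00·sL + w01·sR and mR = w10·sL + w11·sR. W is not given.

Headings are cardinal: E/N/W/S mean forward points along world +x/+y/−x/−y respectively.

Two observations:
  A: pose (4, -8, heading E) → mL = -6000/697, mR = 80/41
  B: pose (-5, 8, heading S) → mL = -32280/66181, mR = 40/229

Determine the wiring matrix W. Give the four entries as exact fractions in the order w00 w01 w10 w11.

-1 -1/2 1/2 0

obs A: pose=(4,-8,E) → sL=160/41, sR=160/17, mL=-6000/697, mR=80/41
obs B: pose=(-5,8,S) → sL=80/229, sR=80/289, mL=-32280/66181, mR=40/229
sensor matrix S = [[160/41, 160/17], [80/229, 80/289]]; det S = -5990400/2713421
solve [mL_A; mL_B] = S·[w00; w01] and [mR_A; mR_B] = S·[w10; w11]:
  w00 = -1, w01 = -1/2, w10 = 1/2, w11 = 0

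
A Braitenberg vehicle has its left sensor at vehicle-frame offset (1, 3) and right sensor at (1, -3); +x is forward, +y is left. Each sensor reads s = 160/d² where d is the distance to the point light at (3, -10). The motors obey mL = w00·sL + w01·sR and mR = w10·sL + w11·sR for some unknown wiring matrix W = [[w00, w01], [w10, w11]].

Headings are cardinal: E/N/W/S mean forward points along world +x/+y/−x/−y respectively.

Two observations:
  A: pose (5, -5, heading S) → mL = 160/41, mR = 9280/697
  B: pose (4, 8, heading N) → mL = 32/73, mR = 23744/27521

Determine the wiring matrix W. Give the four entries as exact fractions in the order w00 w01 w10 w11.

1 0 1 1

obs A: pose=(5,-5,S) → sL=160/41, sR=160/17, mL=160/41, mR=9280/697
obs B: pose=(4,8,N) → sL=32/73, sR=160/377, mL=32/73, mR=23744/27521
sensor matrix S = [[160/41, 160/17], [32/73, 160/377]]; det S = -47370240/19182137
solve [mL_A; mL_B] = S·[w00; w01] and [mR_A; mR_B] = S·[w10; w11]:
  w00 = 1, w01 = 0, w10 = 1, w11 = 1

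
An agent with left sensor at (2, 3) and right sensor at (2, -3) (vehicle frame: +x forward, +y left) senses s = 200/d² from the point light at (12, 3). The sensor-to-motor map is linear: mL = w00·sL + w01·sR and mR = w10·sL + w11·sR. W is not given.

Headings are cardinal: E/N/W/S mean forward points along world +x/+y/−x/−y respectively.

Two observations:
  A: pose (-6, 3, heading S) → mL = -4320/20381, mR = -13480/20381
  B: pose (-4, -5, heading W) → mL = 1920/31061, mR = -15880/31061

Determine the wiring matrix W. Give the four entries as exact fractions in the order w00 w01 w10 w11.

obs A: pose=(-6,3,S) → sL=200/229, sR=40/89, mL=-4320/20381, mR=-13480/20381
obs B: pose=(-4,-5,W) → sL=40/89, sR=200/349, mL=1920/31061, mR=-15880/31061
sensor matrix S = [[200/229, 40/89], [40/89, 200/349]]; det S = 188966400/633054241
solve [mL_A; mL_B] = S·[w00; w01] and [mR_A; mR_B] = S·[w10; w11]:
  w00 = -1/2, w01 = 1/2, w10 = -1/2, w11 = -1/2

-1/2 1/2 -1/2 -1/2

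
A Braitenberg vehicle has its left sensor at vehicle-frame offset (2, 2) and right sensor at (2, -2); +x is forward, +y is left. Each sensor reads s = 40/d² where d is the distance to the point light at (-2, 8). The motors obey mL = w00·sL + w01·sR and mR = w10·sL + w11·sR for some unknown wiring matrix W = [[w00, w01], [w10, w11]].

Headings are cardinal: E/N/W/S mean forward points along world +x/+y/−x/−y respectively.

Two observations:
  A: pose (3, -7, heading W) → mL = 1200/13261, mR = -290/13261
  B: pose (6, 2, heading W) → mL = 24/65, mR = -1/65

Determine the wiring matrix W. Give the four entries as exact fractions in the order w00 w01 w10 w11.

obs A: pose=(3,-7,W) → sL=20/149, sR=20/89, mL=1200/13261, mR=-290/13261
obs B: pose=(6,2,W) → sL=2/5, sR=10/13, mL=24/65, mR=-1/65
sensor matrix S = [[20/149, 20/89], [2/5, 10/13]]; det S = 2304/172393
solve [mL_A; mL_B] = S·[w00; w01] and [mR_A; mR_B] = S·[w10; w11]:
  w00 = -1, w01 = 1, w10 = -1, w11 = 1/2

-1 1 -1 1/2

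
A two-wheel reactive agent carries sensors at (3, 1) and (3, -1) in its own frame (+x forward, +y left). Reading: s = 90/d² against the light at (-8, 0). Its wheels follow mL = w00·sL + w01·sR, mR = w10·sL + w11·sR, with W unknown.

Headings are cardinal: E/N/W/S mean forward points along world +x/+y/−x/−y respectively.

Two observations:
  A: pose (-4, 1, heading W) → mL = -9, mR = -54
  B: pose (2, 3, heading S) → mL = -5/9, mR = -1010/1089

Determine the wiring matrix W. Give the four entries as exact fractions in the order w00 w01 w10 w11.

0 -1/2 -1/2 -1/2

obs A: pose=(-4,1,W) → sL=90, sR=18, mL=-9, mR=-54
obs B: pose=(2,3,S) → sL=90/121, sR=10/9, mL=-5/9, mR=-1010/1089
sensor matrix S = [[90, 18], [90/121, 10/9]]; det S = 10480/121
solve [mL_A; mL_B] = S·[w00; w01] and [mR_A; mR_B] = S·[w10; w11]:
  w00 = 0, w01 = -1/2, w10 = -1/2, w11 = -1/2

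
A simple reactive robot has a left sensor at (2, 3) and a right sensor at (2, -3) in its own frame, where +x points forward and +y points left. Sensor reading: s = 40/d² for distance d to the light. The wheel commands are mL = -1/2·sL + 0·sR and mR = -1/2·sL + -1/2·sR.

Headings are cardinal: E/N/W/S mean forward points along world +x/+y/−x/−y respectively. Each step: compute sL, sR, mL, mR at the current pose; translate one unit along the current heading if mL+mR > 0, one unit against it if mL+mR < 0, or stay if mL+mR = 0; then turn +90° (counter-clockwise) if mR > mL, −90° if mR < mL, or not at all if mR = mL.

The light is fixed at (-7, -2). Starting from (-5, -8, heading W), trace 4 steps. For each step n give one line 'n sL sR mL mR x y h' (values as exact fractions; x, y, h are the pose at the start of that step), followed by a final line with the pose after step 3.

n=0: pose=(-5,-8,W); sL=40/81, sR=40/9; mL=-20/81, mR=-200/81; mL+mR=-220/81 → advance -1; mR−mL=-20/9 → turn -1·90°
n=1: pose=(-4,-8,N); sL=5/2, sR=10/13; mL=-5/4, mR=-85/52; mL+mR=-75/26 → advance -1; mR−mL=-5/13 → turn -1·90°
n=2: pose=(-4,-9,E); sL=40/41, sR=8/25; mL=-20/41, mR=-664/1025; mL+mR=-1164/1025 → advance -1; mR−mL=-4/25 → turn -1·90°
n=3: pose=(-5,-9,S); sL=20/53, sR=20/41; mL=-10/53, mR=-940/2173; mL+mR=-1350/2173 → advance -1; mR−mL=-10/41 → turn -1·90°

0 40/81 40/9 -20/81 -200/81 -5 -8 W
1 5/2 10/13 -5/4 -85/52 -4 -8 N
2 40/41 8/25 -20/41 -664/1025 -4 -9 E
3 20/53 20/41 -10/53 -940/2173 -5 -9 S
final -5 -8 W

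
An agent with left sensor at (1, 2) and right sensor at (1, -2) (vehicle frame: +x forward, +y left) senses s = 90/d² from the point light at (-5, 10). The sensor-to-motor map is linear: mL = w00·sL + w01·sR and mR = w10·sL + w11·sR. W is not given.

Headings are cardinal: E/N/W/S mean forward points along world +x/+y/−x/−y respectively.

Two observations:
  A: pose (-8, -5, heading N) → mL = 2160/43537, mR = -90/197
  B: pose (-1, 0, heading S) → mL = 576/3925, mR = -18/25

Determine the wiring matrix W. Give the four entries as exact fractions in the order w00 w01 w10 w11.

obs A: pose=(-8,-5,N) → sL=90/221, sR=90/197, mL=2160/43537, mR=-90/197
obs B: pose=(-1,0,S) → sL=90/157, sR=18/25, mL=576/3925, mR=-18/25
sensor matrix S = [[90/221, 90/197], [90/157, 18/25]]; det S = 1070496/34176545
solve [mL_A; mL_B] = S·[w00; w01] and [mR_A; mR_B] = S·[w10; w11]:
  w00 = -1, w01 = 1, w10 = 0, w11 = -1

-1 1 0 -1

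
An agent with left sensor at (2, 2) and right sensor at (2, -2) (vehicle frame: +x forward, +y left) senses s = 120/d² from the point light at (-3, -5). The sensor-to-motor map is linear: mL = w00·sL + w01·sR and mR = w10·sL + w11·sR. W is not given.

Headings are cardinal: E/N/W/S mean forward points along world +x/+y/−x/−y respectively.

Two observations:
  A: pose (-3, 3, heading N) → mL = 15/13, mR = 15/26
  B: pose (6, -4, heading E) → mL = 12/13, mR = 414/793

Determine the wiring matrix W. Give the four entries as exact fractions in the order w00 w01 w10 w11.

obs A: pose=(-3,3,N) → sL=15/13, sR=15/13, mL=15/13, mR=15/26
obs B: pose=(6,-4,E) → sL=12/13, sR=60/61, mL=12/13, mR=414/793
sensor matrix S = [[15/13, 15/13], [12/13, 60/61]]; det S = 720/10309
solve [mL_A; mL_B] = S·[w00; w01] and [mR_A; mR_B] = S·[w10; w11]:
  w00 = 1, w01 = 0, w10 = -1/2, w11 = 1

1 0 -1/2 1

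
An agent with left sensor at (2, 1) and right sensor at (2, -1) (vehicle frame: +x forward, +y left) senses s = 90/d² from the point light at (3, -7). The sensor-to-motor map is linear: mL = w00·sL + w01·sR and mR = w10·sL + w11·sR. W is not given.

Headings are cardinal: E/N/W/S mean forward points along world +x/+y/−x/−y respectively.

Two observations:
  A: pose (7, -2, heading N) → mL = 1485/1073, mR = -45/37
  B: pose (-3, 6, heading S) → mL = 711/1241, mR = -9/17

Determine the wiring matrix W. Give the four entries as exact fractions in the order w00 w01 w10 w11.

1/2 1/2 0 -1

obs A: pose=(7,-2,N) → sL=45/29, sR=45/37, mL=1485/1073, mR=-45/37
obs B: pose=(-3,6,S) → sL=45/73, sR=9/17, mL=711/1241, mR=-9/17
sensor matrix S = [[45/29, 45/37], [45/73, 9/17]]; det S = 95580/1331593
solve [mL_A; mL_B] = S·[w00; w01] and [mR_A; mR_B] = S·[w10; w11]:
  w00 = 1/2, w01 = 1/2, w10 = 0, w11 = -1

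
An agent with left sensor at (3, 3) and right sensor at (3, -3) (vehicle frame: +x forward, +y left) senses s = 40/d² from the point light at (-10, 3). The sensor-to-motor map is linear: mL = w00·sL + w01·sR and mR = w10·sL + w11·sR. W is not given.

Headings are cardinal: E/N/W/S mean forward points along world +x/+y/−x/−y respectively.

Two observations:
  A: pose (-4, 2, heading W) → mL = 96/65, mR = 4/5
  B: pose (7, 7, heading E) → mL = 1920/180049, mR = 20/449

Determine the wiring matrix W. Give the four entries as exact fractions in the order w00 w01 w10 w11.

-1 1 1/2 0

obs A: pose=(-4,2,W) → sL=8/5, sR=40/13, mL=96/65, mR=4/5
obs B: pose=(7,7,E) → sL=40/449, sR=40/401, mL=1920/180049, mR=20/449
sensor matrix S = [[8/5, 40/13], [40/449, 40/401]]; det S = -268032/2340637
solve [mL_A; mL_B] = S·[w00; w01] and [mR_A; mR_B] = S·[w10; w11]:
  w00 = -1, w01 = 1, w10 = 1/2, w11 = 0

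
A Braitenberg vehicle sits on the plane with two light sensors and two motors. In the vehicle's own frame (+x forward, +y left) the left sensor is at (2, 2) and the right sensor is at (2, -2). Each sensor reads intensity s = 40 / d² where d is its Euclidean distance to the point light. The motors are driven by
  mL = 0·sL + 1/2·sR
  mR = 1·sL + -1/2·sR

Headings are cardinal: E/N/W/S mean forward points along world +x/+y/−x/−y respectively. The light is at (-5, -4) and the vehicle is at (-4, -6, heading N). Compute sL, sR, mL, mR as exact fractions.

40 40/9 20/9 340/9

left sensor world pos  = (-6, -4); dL² = 1
right sensor world pos = (-2, -4); dR² = 9
sL = 40/1 = 40
sR = 40/9 = 40/9
mL = 0·sL + 1/2·sR = 20/9
mR = 1·sL + -1/2·sR = 340/9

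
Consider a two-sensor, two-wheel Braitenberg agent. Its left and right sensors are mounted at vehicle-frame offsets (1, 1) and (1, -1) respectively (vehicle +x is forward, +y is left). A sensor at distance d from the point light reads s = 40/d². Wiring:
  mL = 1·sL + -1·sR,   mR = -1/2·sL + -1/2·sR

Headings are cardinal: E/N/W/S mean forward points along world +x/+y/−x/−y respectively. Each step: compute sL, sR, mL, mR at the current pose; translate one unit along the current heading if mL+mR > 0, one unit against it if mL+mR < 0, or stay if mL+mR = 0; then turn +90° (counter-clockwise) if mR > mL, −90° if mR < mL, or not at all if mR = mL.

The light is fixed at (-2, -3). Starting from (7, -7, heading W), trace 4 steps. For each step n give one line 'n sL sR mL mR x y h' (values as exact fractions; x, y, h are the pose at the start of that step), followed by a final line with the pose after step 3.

n=0: pose=(7,-7,W); sL=40/89, sR=40/73; mL=-640/6497, mR=-3240/6497; mL+mR=-3880/6497 → advance -1; mR−mL=-2600/6497 → turn -1·90°
n=1: pose=(8,-7,N); sL=4/9, sR=4/13; mL=16/117, mR=-44/117; mL+mR=-28/117 → advance -1; mR−mL=-20/39 → turn -1·90°
n=2: pose=(8,-8,E); sL=40/137, sR=40/157; mL=800/21509, mR=-5880/21509; mL+mR=-5080/21509 → advance -1; mR−mL=-6680/21509 → turn -1·90°
n=3: pose=(7,-8,S); sL=5/17, sR=2/5; mL=-9/85, mR=-59/170; mL+mR=-77/170 → advance -1; mR−mL=-41/170 → turn -1·90°

0 40/89 40/73 -640/6497 -3240/6497 7 -7 W
1 4/9 4/13 16/117 -44/117 8 -7 N
2 40/137 40/157 800/21509 -5880/21509 8 -8 E
3 5/17 2/5 -9/85 -59/170 7 -8 S
final 7 -7 W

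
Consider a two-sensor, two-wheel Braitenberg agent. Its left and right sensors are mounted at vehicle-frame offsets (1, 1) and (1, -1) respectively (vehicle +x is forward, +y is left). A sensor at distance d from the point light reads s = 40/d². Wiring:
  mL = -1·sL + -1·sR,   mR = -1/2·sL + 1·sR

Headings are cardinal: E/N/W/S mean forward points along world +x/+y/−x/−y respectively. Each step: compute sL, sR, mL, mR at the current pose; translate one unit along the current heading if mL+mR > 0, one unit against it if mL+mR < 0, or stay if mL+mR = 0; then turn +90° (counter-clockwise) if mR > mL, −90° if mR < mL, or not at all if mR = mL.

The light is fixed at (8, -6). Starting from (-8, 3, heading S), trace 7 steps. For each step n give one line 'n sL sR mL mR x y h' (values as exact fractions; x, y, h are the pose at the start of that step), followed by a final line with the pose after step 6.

n=0: pose=(-8,3,S); sL=40/289, sR=40/353; mL=-25680/102017, mR=4500/102017; mL+mR=-60/289 → advance -1; mR−mL=30180/102017 → turn +1·90°
n=1: pose=(-8,4,E); sL=20/173, sR=20/153; mL=-6520/26469, mR=1930/26469; mL+mR=-30/173 → advance -1; mR−mL=8450/26469 → turn +1·90°
n=2: pose=(-9,4,N); sL=8/89, sR=40/377; mL=-6576/33553, mR=2052/33553; mL+mR=-12/89 → advance -1; mR−mL=8628/33553 → turn +1·90°
n=3: pose=(-9,3,W); sL=10/97, sR=5/53; mL=-1015/5141, mR=220/5141; mL+mR=-15/97 → advance -1; mR−mL=1235/5141 → turn +1·90°
n=4: pose=(-8,3,S); sL=40/289, sR=40/353; mL=-25680/102017, mR=4500/102017; mL+mR=-60/289 → advance -1; mR−mL=30180/102017 → turn +1·90°
n=5: pose=(-8,4,E); sL=20/173, sR=20/153; mL=-6520/26469, mR=1930/26469; mL+mR=-30/173 → advance -1; mR−mL=8450/26469 → turn +1·90°
n=6: pose=(-9,4,N); sL=8/89, sR=40/377; mL=-6576/33553, mR=2052/33553; mL+mR=-12/89 → advance -1; mR−mL=8628/33553 → turn +1·90°

0 40/289 40/353 -25680/102017 4500/102017 -8 3 S
1 20/173 20/153 -6520/26469 1930/26469 -8 4 E
2 8/89 40/377 -6576/33553 2052/33553 -9 4 N
3 10/97 5/53 -1015/5141 220/5141 -9 3 W
4 40/289 40/353 -25680/102017 4500/102017 -8 3 S
5 20/173 20/153 -6520/26469 1930/26469 -8 4 E
6 8/89 40/377 -6576/33553 2052/33553 -9 4 N
final -9 3 W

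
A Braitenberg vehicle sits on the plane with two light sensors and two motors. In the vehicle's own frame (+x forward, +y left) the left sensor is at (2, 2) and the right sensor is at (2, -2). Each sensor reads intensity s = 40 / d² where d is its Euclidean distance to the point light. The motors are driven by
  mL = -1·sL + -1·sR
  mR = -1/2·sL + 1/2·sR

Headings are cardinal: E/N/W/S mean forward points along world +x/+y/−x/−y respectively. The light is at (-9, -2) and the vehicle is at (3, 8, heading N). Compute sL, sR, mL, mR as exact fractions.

left sensor world pos  = (1, 10); dL² = 244
right sensor world pos = (5, 10); dR² = 340
sL = 40/244 = 10/61
sR = 40/340 = 2/17
mL = -1·sL + -1·sR = -292/1037
mR = -1/2·sL + 1/2·sR = -24/1037

10/61 2/17 -292/1037 -24/1037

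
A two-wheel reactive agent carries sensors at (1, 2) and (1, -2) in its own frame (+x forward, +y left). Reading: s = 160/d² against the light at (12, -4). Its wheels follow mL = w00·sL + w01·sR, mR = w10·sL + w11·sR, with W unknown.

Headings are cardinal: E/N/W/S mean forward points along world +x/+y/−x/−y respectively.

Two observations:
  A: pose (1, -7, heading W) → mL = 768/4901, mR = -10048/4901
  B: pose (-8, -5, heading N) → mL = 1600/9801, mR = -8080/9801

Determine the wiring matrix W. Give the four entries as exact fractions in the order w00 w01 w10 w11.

obs A: pose=(1,-7,W) → sL=160/169, sR=32/29, mL=768/4901, mR=-10048/4901
obs B: pose=(-8,-5,N) → sL=40/121, sR=40/81, mL=1600/9801, mR=-8080/9801
sensor matrix S = [[160/169, 32/29], [40/121, 40/81]]; det S = 4935680/48034701
solve [mL_A; mL_B] = S·[w00; w01] and [mR_A; mR_B] = S·[w10; w11]:
  w00 = -1, w01 = 1, w10 = -1, w11 = -1

-1 1 -1 -1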